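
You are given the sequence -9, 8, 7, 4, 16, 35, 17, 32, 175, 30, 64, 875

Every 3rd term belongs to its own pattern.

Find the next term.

43

Split by position mod 3: positions 1, 4, 7, … form one track, and each other residue class forms its own.
Track A: -9, 4, 17, 30. Adding 13 each time.
Track B: 8, 16, 32, 64. Powers 2^3, 2^4, 2^5, ….
Track C: 7, 35, 175, 875. Multiplying by 5 each time.
Position 13 falls in track A as its term 5, giving 43.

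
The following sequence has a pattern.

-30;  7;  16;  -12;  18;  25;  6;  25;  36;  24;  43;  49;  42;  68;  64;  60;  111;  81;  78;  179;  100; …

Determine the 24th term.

121

Read the sequence 3 terms at a time; column i is its own pattern.
Track A: -30, -12, 6, 24, 42, 60, 78. Adding 18 each time.
Track B: 7, 18, 25, 43, 68, 111, 179. Each term equals the sum of the previous two.
Track C: 16, 25, 36, 49, 64, 81, 100. Consecutive squares n² from n = 4.
The 24th slot belongs to track C; its 8th term is 121.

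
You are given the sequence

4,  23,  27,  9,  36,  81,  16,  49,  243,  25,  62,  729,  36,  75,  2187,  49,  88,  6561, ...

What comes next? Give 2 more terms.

Split by position mod 3: positions 1, 4, 7, … form one track, and each other residue class forms its own.
Stream A: 4, 9, 16, 25, 36, 49. The squares 2², 3², 4², ….
Stream B: 23, 36, 49, 62, 75, 88. Linear: a_n = 10 + 13·n.
Stream C: 27, 81, 243, 729, 2187, 6561. Successive powers of 3.
Position 19 falls in stream A as its term 7, giving 64.
Term 20 comes from stream B (its 7th entry): 101.

64, 101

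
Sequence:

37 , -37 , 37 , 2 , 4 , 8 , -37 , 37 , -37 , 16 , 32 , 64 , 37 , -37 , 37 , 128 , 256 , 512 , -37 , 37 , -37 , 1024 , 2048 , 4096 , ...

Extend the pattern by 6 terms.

The slot pattern repeats as AAABBB (period 6), so there are 2 interleaved tracks.
Stream A is 37, -37, 37, -37, 37, -37, 37, -37, 37, -37, 37, -37, which is alternating ±37.
Stream B is 2, 4, 8, 16, 32, 64, 128, 256, 512, 1024, 2048, 4096, which is successive powers of 2.
Term 25 comes from stream A (its 13th entry): 37.
Position 26 falls in stream A as its term 14, giving -37.
Term 27 comes from stream A (its 15th entry): 37.
Position 28 falls in stream B as its term 13, giving 8192.
Position 29 falls in stream B as its term 14, giving 16384.
The 30th slot belongs to stream B; its 15th term is 32768.

37, -37, 37, 8192, 16384, 32768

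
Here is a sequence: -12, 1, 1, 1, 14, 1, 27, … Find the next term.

1

Split by position mod 2 into 2 tracks.
Subsequence A: -12, 1, 14, 27 — arithmetic with common difference +13.
Subsequence B: 1, 1, 1 — always 1.
Position 8 falls in subsequence B as its term 4, giving 1.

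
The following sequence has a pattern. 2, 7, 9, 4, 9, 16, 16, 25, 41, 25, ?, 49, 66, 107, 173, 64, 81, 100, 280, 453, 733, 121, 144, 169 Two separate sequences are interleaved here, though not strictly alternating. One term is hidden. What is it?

Reading positions in blocks of 6 reveals the pattern AAABBB — 2 tracks woven together.
Stream A: 2, 7, 9, 16, 25, 41, 66, 107, 173, 280, 453, 733 (a Fibonacci-like recurrence a_n = a_{n-1} + a_{n-2}).
Stream B: 4, 9, 16, 25, ?, 49, 64, 81, 100, 121, 144, 169 (consecutive squares n² from n = 2).
The gap is stream B's term 5; the rule gives 36.

36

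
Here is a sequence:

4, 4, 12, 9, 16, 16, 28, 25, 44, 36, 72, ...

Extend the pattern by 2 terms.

49, 116

Positions 1, 3, 5, … form one subsequence and positions 2, 4, 6, … form another.
Track A: 4, 12, 16, 28, 44, 72 — each term equals the sum of the previous two.
Track B: 4, 9, 16, 25, 36 — consecutive squares n² from n = 2.
Position 12 falls in track B as its term 6, giving 49.
The 13th slot belongs to track A; its 7th term is 116.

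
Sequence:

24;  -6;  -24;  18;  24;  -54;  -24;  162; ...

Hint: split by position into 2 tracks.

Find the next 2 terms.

Odd-indexed and even-indexed terms follow separate rules.
Subsequence A: 24, -24, 24, -24 (the oscillation 24·(−1)^(n+1)).
Subsequence B: -6, 18, -54, 162 (multiplying by -3 each time).
Term 9 comes from subsequence A (its 5th entry): 24.
Position 10 → subsequence B, term 5 = -486.

24, -486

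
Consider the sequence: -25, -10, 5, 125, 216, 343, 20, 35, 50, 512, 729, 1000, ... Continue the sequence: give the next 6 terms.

65, 80, 95, 1331, 1728, 2197

Reading positions in blocks of 6 reveals the pattern AAABBB — 2 tracks woven together.
Stream A: -25, -10, 5, 20, 35, 50. Arithmetic, step +15.
Stream B: 125, 216, 343, 512, 729, 1000. Consecutive cubes n³ from n = 5.
Position 13 falls in stream A as its term 7, giving 65.
Position 14 → stream A, term 8 = 80.
Position 15 → stream A, term 9 = 95.
Position 16 → stream B, term 7 = 1331.
Term 17 comes from stream B (its 8th entry): 1728.
Position 18 falls in stream B as its term 9, giving 2197.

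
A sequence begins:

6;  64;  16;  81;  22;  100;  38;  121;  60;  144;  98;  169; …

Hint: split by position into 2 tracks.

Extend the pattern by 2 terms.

158, 196

Odd-indexed and even-indexed terms follow separate rules.
Track A is 6, 16, 22, 38, 60, 98, which is each term equals the sum of the previous two.
Track B is 64, 81, 100, 121, 144, 169, which is the squares 8², 9², 10², ….
Position 13 falls in track A as its term 7, giving 158.
Term 14 comes from track B (its 7th entry): 196.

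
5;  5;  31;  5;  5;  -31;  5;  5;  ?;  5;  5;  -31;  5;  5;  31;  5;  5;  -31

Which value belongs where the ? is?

Positions follow the repeating pattern AAB; grouping by letter gives 2 tracks.
Track A is 5, 5, 5, 5, 5, 5, 5, 5, 5, 5, 5, 5, which is always 5.
Track B is 31, -31, ?, -31, 31, -31, which is alternating ±31.
So the missing entry in track B is 31.

31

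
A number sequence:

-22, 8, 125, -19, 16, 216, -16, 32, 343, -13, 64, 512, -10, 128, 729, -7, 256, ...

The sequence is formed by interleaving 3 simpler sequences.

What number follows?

1000

Split by position mod 3 into 3 tracks.
Track A: -22, -19, -16, -13, -10, -7 — arithmetic, step +3.
Track B: 8, 16, 32, 64, 128, 256 — geometric, ×2 each step.
Track C: 125, 216, 343, 512, 729 — consecutive cubes n³ from n = 5.
Position 18 falls in track C as its term 6, giving 1000.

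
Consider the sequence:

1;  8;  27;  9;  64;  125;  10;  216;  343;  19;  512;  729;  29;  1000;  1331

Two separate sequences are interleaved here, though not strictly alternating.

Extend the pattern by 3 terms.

Positions follow the repeating pattern ABB; grouping by letter gives 2 tracks.
Track A: 1, 9, 10, 19, 29 — Fibonacci-style (each term is the sum of the two before it).
Track B: 8, 27, 64, 125, 216, 343, 512, 729, 1000, 1331 — the cubes 2³, 3³, 4³, ….
Position 16 falls in track A as its term 6, giving 48.
Position 17 falls in track B as its term 11, giving 1728.
Term 18 comes from track B (its 12th entry): 2197.

48, 1728, 2197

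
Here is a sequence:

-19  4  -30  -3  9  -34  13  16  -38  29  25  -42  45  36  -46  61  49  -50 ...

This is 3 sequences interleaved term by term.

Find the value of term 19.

Split by position mod 3 into 3 tracks.
Stream A = -19, -3, 13, 29, 45, 61: arithmetic, step +16.
Stream B = 4, 9, 16, 25, 36, 49: perfect squares starting at 2².
Stream C = -30, -34, -38, -42, -46, -50: arithmetic, step −4.
Position 19 falls in stream A as its term 7, giving 77.

77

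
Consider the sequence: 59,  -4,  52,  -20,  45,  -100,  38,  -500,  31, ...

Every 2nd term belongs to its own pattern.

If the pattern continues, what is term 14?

-62500

Split by position mod 2 into 2 tracks.
Track A: 59, 52, 45, 38, 31 (linear: a_n = 66 − 7·n).
Track B: -4, -20, -100, -500 (multiplying by 5 each time).
Position 14 falls in track B as its term 7, giving -62500.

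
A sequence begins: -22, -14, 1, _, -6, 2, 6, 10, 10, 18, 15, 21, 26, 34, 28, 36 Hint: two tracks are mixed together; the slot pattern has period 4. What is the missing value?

Reading positions in blocks of 4 reveals the pattern AABB — 2 tracks woven together.
Track A = -22, -14, -6, 2, 10, 18, 26, 34: arithmetic, step +8.
Track B = 1, ?, 6, 10, 15, 21, 28, 36: triangular numbers starting at T_1.
Filling track B at index 2 by its rule yields 3.

3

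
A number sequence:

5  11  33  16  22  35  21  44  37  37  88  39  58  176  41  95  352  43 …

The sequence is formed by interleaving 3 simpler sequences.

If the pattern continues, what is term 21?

45

Split by position mod 3: positions 1, 4, 7, … form one track, and each other residue class forms its own.
Track A = 5, 16, 21, 37, 58, 95: Fibonacci-style (each term is the sum of the two before it).
Track B = 11, 22, 44, 88, 176, 352: geometric, ×2 each step.
Track C = 33, 35, 37, 39, 41, 43: linear: a_n = 31 + 2·n.
Position 21 falls in track C as its term 7, giving 45.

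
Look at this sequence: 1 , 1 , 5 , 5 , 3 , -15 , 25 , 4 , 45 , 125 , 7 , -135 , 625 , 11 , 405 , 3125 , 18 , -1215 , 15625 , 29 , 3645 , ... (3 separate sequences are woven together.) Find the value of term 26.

Read the sequence 3 terms at a time; column i is its own pattern.
Subsequence A: 1, 5, 25, 125, 625, 3125, 15625 — powers 5^0, 5^1, 5^2, ….
Subsequence B: 1, 3, 4, 7, 11, 18, 29 — Fibonacci-style (each term is the sum of the two before it).
Subsequence C: 5, -15, 45, -135, 405, -1215, 3645 — multiplying by -3 each time.
The 26th slot belongs to subsequence B; its 9th term is 76.

76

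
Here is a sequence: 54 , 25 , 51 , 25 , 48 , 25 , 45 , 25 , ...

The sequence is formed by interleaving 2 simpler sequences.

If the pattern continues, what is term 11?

Positions 1, 3, 5, … form one subsequence and positions 2, 4, 6, … form another.
Track A: 54, 51, 48, 45. Subtracting 3 each time.
Track B: 25, 25, 25, 25. Always 25.
The 11th slot belongs to track A; its 6th term is 39.

39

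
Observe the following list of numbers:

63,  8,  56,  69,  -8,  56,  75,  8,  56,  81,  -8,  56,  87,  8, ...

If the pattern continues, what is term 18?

56

Taking every 3rd term gives 3 separate tracks.
Stream A: 63, 69, 75, 81, 87 — arithmetic with common difference +6.
Stream B: 8, -8, 8, -8, 8 — the oscillation 8·(−1)^(n+1).
Stream C: 56, 56, 56, 56 — the constant sequence 56.
Position 18 falls in stream C as its term 6, giving 56.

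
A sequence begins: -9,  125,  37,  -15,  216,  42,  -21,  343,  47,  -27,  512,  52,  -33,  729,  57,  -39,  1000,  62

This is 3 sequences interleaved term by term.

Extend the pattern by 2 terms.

Taking every 3rd term gives 3 separate tracks.
Stream A is -9, -15, -21, -27, -33, -39, which is arithmetic, step −6.
Stream B is 125, 216, 343, 512, 729, 1000, which is the cubes 5³, 6³, 7³, ….
Stream C is 37, 42, 47, 52, 57, 62, which is linear: a_n = 32 + 5·n.
The 19th slot belongs to stream A; its 7th term is -45.
Position 20 → stream B, term 7 = 1331.

-45, 1331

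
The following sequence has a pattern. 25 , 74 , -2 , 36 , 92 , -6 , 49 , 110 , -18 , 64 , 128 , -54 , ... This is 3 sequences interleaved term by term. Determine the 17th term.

Taking every 3rd term gives 3 separate tracks.
Track A is 25, 36, 49, 64, which is consecutive squares n² from n = 5.
Track B is 74, 92, 110, 128, which is linear: a_n = 56 + 18·n.
Track C is -2, -6, -18, -54, which is multiplying by 3 each time.
Term 17 comes from track B (its 6th entry): 164.

164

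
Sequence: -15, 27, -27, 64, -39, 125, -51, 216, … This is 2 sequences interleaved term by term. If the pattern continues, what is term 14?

729

Taking every 2nd term gives 2 separate tracks.
Track A: -15, -27, -39, -51 (arithmetic, step −12).
Track B: 27, 64, 125, 216 (the cubes 3³, 4³, 5³, …).
The 14th slot belongs to track B; its 7th term is 729.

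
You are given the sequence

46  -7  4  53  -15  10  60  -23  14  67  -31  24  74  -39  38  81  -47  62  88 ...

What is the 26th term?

-71

Taking every 3rd term gives 3 separate tracks.
Subsequence A: 46, 53, 60, 67, 74, 81, 88 (arithmetic with common difference +7).
Subsequence B: -7, -15, -23, -31, -39, -47 (subtracting 8 each time).
Subsequence C: 4, 10, 14, 24, 38, 62 (a Fibonacci-like recurrence a_n = a_{n-1} + a_{n-2}).
Position 26 falls in subsequence B as its term 9, giving -71.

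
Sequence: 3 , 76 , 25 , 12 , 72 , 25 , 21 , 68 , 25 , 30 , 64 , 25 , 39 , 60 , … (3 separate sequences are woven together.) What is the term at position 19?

The terms cycle through 3 interleaved subsequences.
Track A is 3, 12, 21, 30, 39, which is adding 9 each time.
Track B is 76, 72, 68, 64, 60, which is subtracting 4 each time.
Track C is 25, 25, 25, 25, which is constant 25.
Position 19 falls in track A as its term 7, giving 57.

57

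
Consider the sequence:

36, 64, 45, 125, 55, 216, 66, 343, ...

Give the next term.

78

Split by position mod 2 into 2 tracks.
Track A: 36, 45, 55, 66 (triangular numbers n(n+1)/2 for n = 8, 9, …).
Track B: 64, 125, 216, 343 (consecutive cubes n³ from n = 4).
The 9th slot belongs to track A; its 5th term is 78.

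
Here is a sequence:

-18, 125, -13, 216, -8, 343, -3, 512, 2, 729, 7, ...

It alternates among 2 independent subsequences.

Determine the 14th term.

Split by position mod 2 into 2 tracks.
Track A: -18, -13, -8, -3, 2, 7 — arithmetic, step +5.
Track B: 125, 216, 343, 512, 729 — perfect cubes starting at 5³.
Position 14 falls in track B as its term 7, giving 1331.

1331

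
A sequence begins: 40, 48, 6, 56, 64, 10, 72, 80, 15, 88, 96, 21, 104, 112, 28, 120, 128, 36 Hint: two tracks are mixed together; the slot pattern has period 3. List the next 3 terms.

Reading positions in blocks of 3 reveals the pattern AAB — 2 tracks woven together.
Stream A: 40, 48, 56, 64, 72, 80, 88, 96, 104, 112, 120, 128 — linear: a_n = 32 + 8·n.
Stream B: 6, 10, 15, 21, 28, 36 — triangular numbers n(n+1)/2 for n = 3, 4, ….
Position 19 → stream A, term 13 = 136.
Term 20 comes from stream A (its 14th entry): 144.
Term 21 comes from stream B (its 7th entry): 45.

136, 144, 45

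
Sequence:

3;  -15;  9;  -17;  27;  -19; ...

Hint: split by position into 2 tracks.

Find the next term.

81

Taking every 2nd term gives 2 separate tracks.
Track A: 3, 9, 27 (multiplying by 3 each time).
Track B: -15, -17, -19 (arithmetic, step −2).
Position 7 falls in track A as its term 4, giving 81.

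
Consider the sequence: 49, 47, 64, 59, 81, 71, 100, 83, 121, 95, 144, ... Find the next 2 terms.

Odd-indexed and even-indexed terms follow separate rules.
Track A is 49, 64, 81, 100, 121, 144, which is the squares 7², 8², 9², ….
Track B is 47, 59, 71, 83, 95, which is linear: a_n = 35 + 12·n.
Position 12 falls in track B as its term 6, giving 107.
The 13th slot belongs to track A; its 7th term is 169.

107, 169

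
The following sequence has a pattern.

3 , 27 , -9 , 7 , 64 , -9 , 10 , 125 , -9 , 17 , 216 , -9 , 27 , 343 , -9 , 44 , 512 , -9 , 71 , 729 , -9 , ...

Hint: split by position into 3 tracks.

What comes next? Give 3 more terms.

115, 1000, -9

Taking every 3rd term gives 3 separate tracks.
Stream A = 3, 7, 10, 17, 27, 44, 71: a Fibonacci-like recurrence a_n = a_{n-1} + a_{n-2}.
Stream B = 27, 64, 125, 216, 343, 512, 729: the cubes 3³, 4³, 5³, ….
Stream C = -9, -9, -9, -9, -9, -9, -9: constant -9.
Term 22 comes from stream A (its 8th entry): 115.
Term 23 comes from stream B (its 8th entry): 1000.
Term 24 comes from stream C (its 8th entry): -9.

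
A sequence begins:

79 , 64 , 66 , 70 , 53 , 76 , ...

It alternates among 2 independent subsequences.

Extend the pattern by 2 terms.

Positions 1, 3, 5, … form one subsequence and positions 2, 4, 6, … form another.
Stream A: 79, 66, 53 (linear: a_n = 92 − 13·n).
Stream B: 64, 70, 76 (linear: a_n = 58 + 6·n).
Term 7 comes from stream A (its 4th entry): 40.
The 8th slot belongs to stream B; its 4th term is 82.

40, 82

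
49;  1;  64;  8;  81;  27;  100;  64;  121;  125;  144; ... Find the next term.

216

Odd-indexed and even-indexed terms follow separate rules.
Track A is 49, 64, 81, 100, 121, 144, which is the squares 7², 8², 9², ….
Track B is 1, 8, 27, 64, 125, which is the cubes 1³, 2³, 3³, ….
Position 12 falls in track B as its term 6, giving 216.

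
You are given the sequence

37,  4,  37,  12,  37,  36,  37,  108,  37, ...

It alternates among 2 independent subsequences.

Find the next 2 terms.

324, 37

The terms cycle through 2 interleaved subsequences.
Stream A = 37, 37, 37, 37, 37: constant 37.
Stream B = 4, 12, 36, 108: a geometric progression (common ratio 3).
Term 10 comes from stream B (its 5th entry): 324.
The 11th slot belongs to stream A; its 6th term is 37.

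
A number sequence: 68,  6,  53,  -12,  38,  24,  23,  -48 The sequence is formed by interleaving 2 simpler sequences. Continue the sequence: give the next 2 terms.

8, 96

Odd-indexed and even-indexed terms follow separate rules.
Stream A: 68, 53, 38, 23. Arithmetic, step −15.
Stream B: 6, -12, 24, -48. Geometric with ratio -2.
Term 9 comes from stream A (its 5th entry): 8.
The 10th slot belongs to stream B; its 5th term is 96.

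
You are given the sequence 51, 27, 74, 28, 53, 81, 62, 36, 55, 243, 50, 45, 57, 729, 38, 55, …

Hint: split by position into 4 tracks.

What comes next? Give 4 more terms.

59, 2187, 26, 66

Split by position mod 4: positions 1, 5, 9, … form one track, and each other residue class forms its own.
Track A: 51, 53, 55, 57. Linear: a_n = 49 + 2·n.
Track B: 27, 81, 243, 729. Powers 3^3, 3^4, 3^5, ….
Track C: 74, 62, 50, 38. Subtracting 12 each time.
Track D: 28, 36, 45, 55. The triangular numbers T_7, T_8, ….
Position 17 falls in track A as its term 5, giving 59.
Position 18 falls in track B as its term 5, giving 2187.
Position 19 → track C, term 5 = 26.
The 20th slot belongs to track D; its 5th term is 66.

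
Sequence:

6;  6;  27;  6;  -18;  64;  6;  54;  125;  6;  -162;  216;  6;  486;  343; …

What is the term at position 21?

729

Read the sequence 3 terms at a time; column i is its own pattern.
Track A: 6, 6, 6, 6, 6 (the constant sequence 6).
Track B: 6, -18, 54, -162, 486 (geometric, ×-3 each step).
Track C: 27, 64, 125, 216, 343 (consecutive cubes n³ from n = 3).
Term 21 comes from track C (its 7th entry): 729.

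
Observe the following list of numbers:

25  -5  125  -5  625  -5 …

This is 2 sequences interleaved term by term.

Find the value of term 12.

-5

Positions 1, 3, 5, … form one subsequence and positions 2, 4, 6, … form another.
Track A: 25, 125, 625 (successive powers of 5).
Track B: -5, -5, -5 (the constant sequence -5).
Position 12 falls in track B as its term 6, giving -5.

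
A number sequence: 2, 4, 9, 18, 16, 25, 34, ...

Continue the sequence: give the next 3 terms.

Reading positions in blocks of 3 reveals the pattern ABB — 2 tracks woven together.
Track A: 2, 18, 34. Arithmetic with common difference +16.
Track B: 4, 9, 16, 25. Perfect squares starting at 2².
Term 8 comes from track B (its 5th entry): 36.
The 9th slot belongs to track B; its 6th term is 49.
Position 10 → track A, term 4 = 50.

36, 49, 50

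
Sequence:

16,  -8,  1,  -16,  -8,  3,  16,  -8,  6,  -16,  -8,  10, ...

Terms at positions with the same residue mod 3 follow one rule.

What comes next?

16

Taking every 3rd term gives 3 separate tracks.
Subsequence A: 16, -16, 16, -16. The oscillation 16·(−1)^(n+1).
Subsequence B: -8, -8, -8, -8. Constant -8.
Subsequence C: 1, 3, 6, 10. The triangular numbers T_1, T_2, ….
Position 13 → subsequence A, term 5 = 16.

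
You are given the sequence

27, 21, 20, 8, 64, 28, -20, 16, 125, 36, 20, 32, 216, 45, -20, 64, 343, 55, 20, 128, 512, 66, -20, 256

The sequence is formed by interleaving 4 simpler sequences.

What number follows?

Split by position mod 4 into 4 tracks.
Track A: 27, 64, 125, 216, 343, 512 — the cubes 3³, 4³, 5³, ….
Track B: 21, 28, 36, 45, 55, 66 — triangular numbers n(n+1)/2 for n = 6, 7, ….
Track C: 20, -20, 20, -20, 20, -20 — oscillating between 20 and -20.
Track D: 8, 16, 32, 64, 128, 256 — powers of 2.
The 25th slot belongs to track A; its 7th term is 729.

729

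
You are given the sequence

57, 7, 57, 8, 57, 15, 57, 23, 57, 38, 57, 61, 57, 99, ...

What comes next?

Split by position mod 2 into 2 tracks.
Track A: 57, 57, 57, 57, 57, 57, 57. Always 57.
Track B: 7, 8, 15, 23, 38, 61, 99. Each term equals the sum of the previous two.
Position 15 → track A, term 8 = 57.

57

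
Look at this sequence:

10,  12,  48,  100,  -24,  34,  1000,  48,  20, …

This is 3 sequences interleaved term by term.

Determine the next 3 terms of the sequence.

10000, -96, 6

Split by position mod 3 into 3 tracks.
Track A: 10, 100, 1000 (powers of 10).
Track B: 12, -24, 48 (geometric with ratio -2).
Track C: 48, 34, 20 (arithmetic with common difference −14).
Position 10 → track A, term 4 = 10000.
Position 11 falls in track B as its term 4, giving -96.
The 12th slot belongs to track C; its 4th term is 6.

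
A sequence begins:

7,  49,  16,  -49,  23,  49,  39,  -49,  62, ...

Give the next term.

Taking every 2nd term gives 2 separate tracks.
Track A = 7, 16, 23, 39, 62: each term equals the sum of the previous two.
Track B = 49, -49, 49, -49: the oscillation 49·(−1)^(n+1).
Term 10 comes from track B (its 5th entry): 49.

49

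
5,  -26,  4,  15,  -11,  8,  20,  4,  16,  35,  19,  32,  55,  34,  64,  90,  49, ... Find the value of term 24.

Taking every 3rd term gives 3 separate tracks.
Subsequence A is 5, 15, 20, 35, 55, 90, which is each term equals the sum of the previous two.
Subsequence B is -26, -11, 4, 19, 34, 49, which is linear: a_n = -41 + 15·n.
Subsequence C is 4, 8, 16, 32, 64, which is powers 2^2, 2^3, 2^4, ….
The 24th slot belongs to subsequence C; its 8th term is 512.

512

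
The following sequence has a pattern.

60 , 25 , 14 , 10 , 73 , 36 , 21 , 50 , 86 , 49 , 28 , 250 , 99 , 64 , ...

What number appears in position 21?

125

Split by position mod 4 into 4 tracks.
Track A: 60, 73, 86, 99 (arithmetic, step +13).
Track B: 25, 36, 49, 64 (perfect squares starting at 5²).
Track C: 14, 21, 28 (adding 7 each time).
Track D: 10, 50, 250 (geometric with ratio 5).
The 21st slot belongs to track A; its 6th term is 125.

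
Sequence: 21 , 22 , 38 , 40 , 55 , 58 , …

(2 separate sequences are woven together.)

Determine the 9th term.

Odd-indexed and even-indexed terms follow separate rules.
Track A = 21, 38, 55: arithmetic with common difference +17.
Track B = 22, 40, 58: adding 18 each time.
Term 9 comes from track A (its 5th entry): 89.

89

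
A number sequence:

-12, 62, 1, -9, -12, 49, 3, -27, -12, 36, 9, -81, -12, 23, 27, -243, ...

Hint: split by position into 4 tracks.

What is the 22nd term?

The terms cycle through 4 interleaved subsequences.
Subsequence A: -12, -12, -12, -12 (always -12).
Subsequence B: 62, 49, 36, 23 (subtracting 13 each time).
Subsequence C: 1, 3, 9, 27 (successive powers of 3).
Subsequence D: -9, -27, -81, -243 (multiplying by 3 each time).
Position 22 falls in subsequence B as its term 6, giving -3.

-3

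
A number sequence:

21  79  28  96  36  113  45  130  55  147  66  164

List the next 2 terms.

Split by position mod 2 into 2 tracks.
Stream A: 21, 28, 36, 45, 55, 66. Triangular numbers n(n+1)/2 for n = 6, 7, ….
Stream B: 79, 96, 113, 130, 147, 164. Arithmetic with common difference +17.
Term 13 comes from stream A (its 7th entry): 78.
The 14th slot belongs to stream B; its 7th term is 181.

78, 181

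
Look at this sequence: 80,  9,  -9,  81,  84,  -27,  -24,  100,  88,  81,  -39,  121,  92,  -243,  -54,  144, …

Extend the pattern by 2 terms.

96, 729

Split by position mod 4 into 4 tracks.
Track A = 80, 84, 88, 92: arithmetic with common difference +4.
Track B = 9, -27, 81, -243: geometric with ratio -3.
Track C = -9, -24, -39, -54: arithmetic with common difference −15.
Track D = 81, 100, 121, 144: perfect squares starting at 9².
Position 17 → track A, term 5 = 96.
Term 18 comes from track B (its 5th entry): 729.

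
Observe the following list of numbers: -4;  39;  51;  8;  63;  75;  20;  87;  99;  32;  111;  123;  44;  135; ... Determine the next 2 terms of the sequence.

Reading positions in blocks of 3 reveals the pattern ABB — 2 tracks woven together.
Track A: -4, 8, 20, 32, 44. Adding 12 each time.
Track B: 39, 51, 63, 75, 87, 99, 111, 123, 135. Arithmetic with common difference +12.
Position 15 falls in track B as its term 10, giving 147.
Term 16 comes from track A (its 6th entry): 56.

147, 56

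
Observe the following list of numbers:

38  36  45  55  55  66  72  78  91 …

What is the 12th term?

120

The slot pattern repeats as ABB (period 3), so there are 2 interleaved tracks.
Stream A is 38, 55, 72, which is arithmetic, step +17.
Stream B is 36, 45, 55, 66, 78, 91, which is triangular numbers n(n+1)/2 for n = 8, 9, ….
Position 12 falls in stream B as its term 8, giving 120.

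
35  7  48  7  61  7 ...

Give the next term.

Positions 1, 3, 5, … form one subsequence and positions 2, 4, 6, … form another.
Stream A = 35, 48, 61: arithmetic, step +13.
Stream B = 7, 7, 7: always 7.
The 7th slot belongs to stream A; its 4th term is 74.

74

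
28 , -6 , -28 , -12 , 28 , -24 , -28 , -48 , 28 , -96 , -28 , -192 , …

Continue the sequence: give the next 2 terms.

28, -384

Positions 1, 3, 5, … form one subsequence and positions 2, 4, 6, … form another.
Subsequence A: 28, -28, 28, -28, 28, -28. Oscillating between 28 and -28.
Subsequence B: -6, -12, -24, -48, -96, -192. Geometric, ×2 each step.
Position 13 → subsequence A, term 7 = 28.
Position 14 falls in subsequence B as its term 7, giving -384.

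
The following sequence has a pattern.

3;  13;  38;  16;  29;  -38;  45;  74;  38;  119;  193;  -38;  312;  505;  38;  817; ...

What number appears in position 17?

1322

Reading positions in blocks of 3 reveals the pattern AAB — 2 tracks woven together.
Stream A is 3, 13, 16, 29, 45, 74, 119, 193, 312, 505, 817, which is each term equals the sum of the previous two.
Stream B is 38, -38, 38, -38, 38, which is oscillating between 38 and -38.
Position 17 → stream A, term 12 = 1322.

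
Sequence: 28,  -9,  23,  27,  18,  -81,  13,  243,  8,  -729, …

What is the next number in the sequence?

Odd-indexed and even-indexed terms follow separate rules.
Track A is 28, 23, 18, 13, 8, which is arithmetic, step −5.
Track B is -9, 27, -81, 243, -729, which is geometric with ratio -3.
Term 11 comes from track A (its 6th entry): 3.

3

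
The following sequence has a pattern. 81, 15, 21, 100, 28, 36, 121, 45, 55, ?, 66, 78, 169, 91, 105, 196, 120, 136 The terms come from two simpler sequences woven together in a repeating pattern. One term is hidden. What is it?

The slot pattern repeats as ABB (period 3), so there are 2 interleaved tracks.
Track A: 81, 100, 121, ?, 169, 196 — perfect squares starting at 9².
Track B: 15, 21, 28, 36, 45, 55, 66, 78, 91, 105, 120, 136 — the triangular numbers T_5, T_6, ….
Filling track A at index 4 by its rule yields 144.

144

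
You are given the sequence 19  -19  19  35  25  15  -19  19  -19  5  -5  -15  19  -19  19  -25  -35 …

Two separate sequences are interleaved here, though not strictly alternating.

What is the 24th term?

-75

Positions follow the repeating pattern AAABBB; grouping by letter gives 2 tracks.
Subsequence A = 19, -19, 19, -19, 19, -19, 19, -19, 19: alternating ±19.
Subsequence B = 35, 25, 15, 5, -5, -15, -25, -35: arithmetic, step −10.
The 24th slot belongs to subsequence B; its 12th term is -75.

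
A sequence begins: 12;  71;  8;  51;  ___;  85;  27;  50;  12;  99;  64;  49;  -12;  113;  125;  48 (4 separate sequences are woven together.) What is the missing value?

Split by position mod 4: positions 1, 5, 9, … form one track, and each other residue class forms its own.
Track A = 12, ?, 12, -12: the oscillation 12·(−1)^(n+1).
Track B = 71, 85, 99, 113: arithmetic, step +14.
Track C = 8, 27, 64, 125: perfect cubes starting at 2³.
Track D = 51, 50, 49, 48: arithmetic, step −1.
The gap is track A's term 2; the rule gives -12.

-12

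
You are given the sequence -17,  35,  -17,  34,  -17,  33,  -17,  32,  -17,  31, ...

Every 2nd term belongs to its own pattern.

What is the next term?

-17

The terms cycle through 2 interleaved subsequences.
Subsequence A is -17, -17, -17, -17, -17, which is constant -17.
Subsequence B is 35, 34, 33, 32, 31, which is subtracting 1 each time.
Position 11 falls in subsequence A as its term 6, giving -17.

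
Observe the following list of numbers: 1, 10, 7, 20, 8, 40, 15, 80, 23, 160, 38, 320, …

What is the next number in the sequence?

Positions 1, 3, 5, … form one subsequence and positions 2, 4, 6, … form another.
Subsequence A: 1, 7, 8, 15, 23, 38 (a Fibonacci-like recurrence a_n = a_{n-1} + a_{n-2}).
Subsequence B: 10, 20, 40, 80, 160, 320 (geometric, ×2 each step).
The 13th slot belongs to subsequence A; its 7th term is 61.

61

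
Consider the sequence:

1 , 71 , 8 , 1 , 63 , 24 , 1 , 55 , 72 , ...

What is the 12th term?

216

The terms cycle through 3 interleaved subsequences.
Subsequence A: 1, 1, 1 (the constant sequence 1).
Subsequence B: 71, 63, 55 (linear: a_n = 79 − 8·n).
Subsequence C: 8, 24, 72 (geometric, ×3 each step).
Position 12 → subsequence C, term 4 = 216.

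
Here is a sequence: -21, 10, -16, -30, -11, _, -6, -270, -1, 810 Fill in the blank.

90

Split by position mod 2 into 2 tracks.
Track A: -21, -16, -11, -6, -1 — linear: a_n = -26 + 5·n.
Track B: 10, -30, ?, -270, 810 — multiplying by -3 each time.
Track B's pattern makes the blank 90.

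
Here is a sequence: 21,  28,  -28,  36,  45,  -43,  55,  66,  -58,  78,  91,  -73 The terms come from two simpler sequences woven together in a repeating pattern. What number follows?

105

The slot pattern repeats as AAB (period 3), so there are 2 interleaved tracks.
Subsequence A: 21, 28, 36, 45, 55, 66, 78, 91 — the triangular numbers T_6, T_7, ….
Subsequence B: -28, -43, -58, -73 — arithmetic, step −15.
Term 13 comes from subsequence A (its 9th entry): 105.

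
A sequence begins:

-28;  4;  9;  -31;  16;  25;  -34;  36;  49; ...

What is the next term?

The slot pattern repeats as ABB (period 3), so there are 2 interleaved tracks.
Subsequence A is -28, -31, -34, which is linear: a_n = -25 − 3·n.
Subsequence B is 4, 9, 16, 25, 36, 49, which is the squares 2², 3², 4², ….
Position 10 → subsequence A, term 4 = -37.

-37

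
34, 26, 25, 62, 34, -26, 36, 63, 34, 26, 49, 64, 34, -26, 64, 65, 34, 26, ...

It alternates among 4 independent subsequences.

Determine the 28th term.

Read the sequence 4 terms at a time; column i is its own pattern.
Subsequence A: 34, 34, 34, 34, 34 (always 34).
Subsequence B: 26, -26, 26, -26, 26 (alternating ±26).
Subsequence C: 25, 36, 49, 64 (the squares 5², 6², 7², …).
Subsequence D: 62, 63, 64, 65 (adding 1 each time).
Position 28 falls in subsequence D as its term 7, giving 68.

68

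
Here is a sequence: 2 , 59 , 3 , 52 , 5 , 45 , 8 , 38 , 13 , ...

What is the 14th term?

Odd-indexed and even-indexed terms follow separate rules.
Track A is 2, 3, 5, 8, 13, which is Fibonacci-style (each term is the sum of the two before it).
Track B is 59, 52, 45, 38, which is linear: a_n = 66 − 7·n.
Term 14 comes from track B (its 7th entry): 17.

17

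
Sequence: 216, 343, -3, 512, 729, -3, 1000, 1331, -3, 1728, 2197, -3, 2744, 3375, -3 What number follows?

Positions follow the repeating pattern AAB; grouping by letter gives 2 tracks.
Stream A: 216, 343, 512, 729, 1000, 1331, 1728, 2197, 2744, 3375. The cubes 6³, 7³, 8³, ….
Stream B: -3, -3, -3, -3, -3. Always -3.
Term 16 comes from stream A (its 11th entry): 4096.

4096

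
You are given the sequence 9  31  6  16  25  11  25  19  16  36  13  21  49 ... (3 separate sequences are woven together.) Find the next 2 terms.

7, 26

Read the sequence 3 terms at a time; column i is its own pattern.
Stream A is 9, 16, 25, 36, 49, which is the squares 3², 4², 5², ….
Stream B is 31, 25, 19, 13, which is subtracting 6 each time.
Stream C is 6, 11, 16, 21, which is linear: a_n = 1 + 5·n.
Term 14 comes from stream B (its 5th entry): 7.
Position 15 falls in stream C as its term 5, giving 26.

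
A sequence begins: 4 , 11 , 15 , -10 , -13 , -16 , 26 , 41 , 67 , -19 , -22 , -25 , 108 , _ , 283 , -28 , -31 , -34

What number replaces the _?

Positions follow the repeating pattern AAABBB; grouping by letter gives 2 tracks.
Stream A is 4, 11, 15, 26, 41, 67, 108, ?, 283, which is each term equals the sum of the previous two.
Stream B is -10, -13, -16, -19, -22, -25, -28, -31, -34, which is linear: a_n = -7 − 3·n.
So the missing entry in stream A is 175.

175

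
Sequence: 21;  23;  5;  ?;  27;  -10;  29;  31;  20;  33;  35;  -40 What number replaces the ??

25

Reading positions in blocks of 3 reveals the pattern AAB — 2 tracks woven together.
Stream A: 21, 23, ?, 27, 29, 31, 33, 35 — arithmetic with common difference +2.
Stream B: 5, -10, 20, -40 — geometric with ratio -2.
Filling stream A at index 3 by its rule yields 25.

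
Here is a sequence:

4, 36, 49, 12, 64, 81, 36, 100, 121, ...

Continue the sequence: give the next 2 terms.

Reading positions in blocks of 3 reveals the pattern ABB — 2 tracks woven together.
Subsequence A: 4, 12, 36 — multiplying by 3 each time.
Subsequence B: 36, 49, 64, 81, 100, 121 — the squares 6², 7², 8², ….
Term 10 comes from subsequence A (its 4th entry): 108.
Position 11 falls in subsequence B as its term 7, giving 144.

108, 144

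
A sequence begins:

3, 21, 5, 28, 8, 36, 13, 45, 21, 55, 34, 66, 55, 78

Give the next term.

Split by position mod 2 into 2 tracks.
Track A: 3, 5, 8, 13, 21, 34, 55. Each term equals the sum of the previous two.
Track B: 21, 28, 36, 45, 55, 66, 78. Triangular numbers starting at T_6.
Term 15 comes from track A (its 8th entry): 89.

89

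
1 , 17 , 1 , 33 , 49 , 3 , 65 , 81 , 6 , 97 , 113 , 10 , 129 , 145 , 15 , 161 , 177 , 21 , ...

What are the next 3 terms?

193, 209, 28

Reading positions in blocks of 3 reveals the pattern AAB — 2 tracks woven together.
Track A is 1, 17, 33, 49, 65, 81, 97, 113, 129, 145, 161, 177, which is arithmetic with common difference +16.
Track B is 1, 3, 6, 10, 15, 21, which is the triangular numbers T_1, T_2, ….
Position 19 falls in track A as its term 13, giving 193.
Term 20 comes from track A (its 14th entry): 209.
Term 21 comes from track B (its 7th entry): 28.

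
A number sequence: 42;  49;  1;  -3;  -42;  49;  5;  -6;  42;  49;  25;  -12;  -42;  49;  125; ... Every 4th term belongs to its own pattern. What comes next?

-24

Read the sequence 4 terms at a time; column i is its own pattern.
Stream A: 42, -42, 42, -42 (oscillating between 42 and -42).
Stream B: 49, 49, 49, 49 (constant 49).
Stream C: 1, 5, 25, 125 (powers 5^0, 5^1, 5^2, …).
Stream D: -3, -6, -12 (geometric, ×2 each step).
Position 16 → stream D, term 4 = -24.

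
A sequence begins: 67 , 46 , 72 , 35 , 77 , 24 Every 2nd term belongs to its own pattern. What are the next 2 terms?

The terms cycle through 2 interleaved subsequences.
Track A: 67, 72, 77 (adding 5 each time).
Track B: 46, 35, 24 (arithmetic with common difference −11).
Term 7 comes from track A (its 4th entry): 82.
The 8th slot belongs to track B; its 4th term is 13.

82, 13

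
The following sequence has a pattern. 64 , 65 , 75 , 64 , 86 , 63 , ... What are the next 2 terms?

97, 62

Positions 1, 3, 5, … form one subsequence and positions 2, 4, 6, … form another.
Subsequence A = 64, 75, 86: arithmetic with common difference +11.
Subsequence B = 65, 64, 63: arithmetic, step −1.
Position 7 → subsequence A, term 4 = 97.
The 8th slot belongs to subsequence B; its 4th term is 62.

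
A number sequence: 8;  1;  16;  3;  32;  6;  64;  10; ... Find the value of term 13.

The terms cycle through 2 interleaved subsequences.
Stream A = 8, 16, 32, 64: powers 2^3, 2^4, 2^5, ….
Stream B = 1, 3, 6, 10: triangular numbers starting at T_1.
Position 13 falls in stream A as its term 7, giving 512.

512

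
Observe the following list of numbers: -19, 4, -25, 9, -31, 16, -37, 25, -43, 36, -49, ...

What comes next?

49

The terms cycle through 2 interleaved subsequences.
Track A is -19, -25, -31, -37, -43, -49, which is linear: a_n = -13 − 6·n.
Track B is 4, 9, 16, 25, 36, which is perfect squares starting at 2².
Position 12 falls in track B as its term 6, giving 49.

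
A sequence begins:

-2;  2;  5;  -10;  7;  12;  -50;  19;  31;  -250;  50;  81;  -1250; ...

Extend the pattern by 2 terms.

Reading positions in blocks of 3 reveals the pattern ABB — 2 tracks woven together.
Track A = -2, -10, -50, -250, -1250: multiplying by 5 each time.
Track B = 2, 5, 7, 12, 19, 31, 50, 81: a Fibonacci-like recurrence a_n = a_{n-1} + a_{n-2}.
Position 14 → track B, term 9 = 131.
Term 15 comes from track B (its 10th entry): 212.

131, 212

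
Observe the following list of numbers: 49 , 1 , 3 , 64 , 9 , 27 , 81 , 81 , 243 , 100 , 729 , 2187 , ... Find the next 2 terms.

121, 6561

The slot pattern repeats as ABB (period 3), so there are 2 interleaved tracks.
Stream A = 49, 64, 81, 100: consecutive squares n² from n = 7.
Stream B = 1, 3, 9, 27, 81, 243, 729, 2187: geometric, ×3 each step.
Position 13 falls in stream A as its term 5, giving 121.
Position 14 falls in stream B as its term 9, giving 6561.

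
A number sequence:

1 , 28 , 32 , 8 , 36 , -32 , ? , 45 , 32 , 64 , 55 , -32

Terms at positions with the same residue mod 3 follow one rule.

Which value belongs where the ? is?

27

Read the sequence 3 terms at a time; column i is its own pattern.
Track A: 1, 8, ?, 64. The cubes 1³, 2³, 3³, ….
Track B: 28, 36, 45, 55. The triangular numbers T_7, T_8, ….
Track C: 32, -32, 32, -32. Alternating ±32.
So the missing entry in track A is 27.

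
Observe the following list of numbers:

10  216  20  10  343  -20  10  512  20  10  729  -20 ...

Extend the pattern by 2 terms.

10, 1000

The terms cycle through 3 interleaved subsequences.
Subsequence A: 10, 10, 10, 10 — the constant sequence 10.
Subsequence B: 216, 343, 512, 729 — consecutive cubes n³ from n = 6.
Subsequence C: 20, -20, 20, -20 — alternating ±20.
The 13th slot belongs to subsequence A; its 5th term is 10.
Position 14 → subsequence B, term 5 = 1000.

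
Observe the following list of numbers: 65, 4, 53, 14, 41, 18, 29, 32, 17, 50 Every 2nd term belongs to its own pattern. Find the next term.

Taking every 2nd term gives 2 separate tracks.
Stream A: 65, 53, 41, 29, 17 — linear: a_n = 77 − 12·n.
Stream B: 4, 14, 18, 32, 50 — a Fibonacci-like recurrence a_n = a_{n-1} + a_{n-2}.
Position 11 → stream A, term 6 = 5.

5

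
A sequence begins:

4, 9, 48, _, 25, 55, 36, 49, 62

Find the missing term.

Reading positions in blocks of 3 reveals the pattern AAB — 2 tracks woven together.
Track A: 4, 9, ?, 25, 36, 49 — consecutive squares n² from n = 2.
Track B: 48, 55, 62 — adding 7 each time.
The gap is track A's term 3; the rule gives 16.

16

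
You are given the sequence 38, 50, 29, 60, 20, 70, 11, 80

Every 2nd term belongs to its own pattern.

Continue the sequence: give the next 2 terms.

2, 90

The terms cycle through 2 interleaved subsequences.
Track A = 38, 29, 20, 11: arithmetic with common difference −9.
Track B = 50, 60, 70, 80: arithmetic with common difference +10.
The 9th slot belongs to track A; its 5th term is 2.
Position 10 → track B, term 5 = 90.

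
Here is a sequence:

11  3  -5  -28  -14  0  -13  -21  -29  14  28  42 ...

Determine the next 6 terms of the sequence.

-37, -45, -53, 56, 70, 84

Positions follow the repeating pattern AAABBB; grouping by letter gives 2 tracks.
Subsequence A is 11, 3, -5, -13, -21, -29, which is arithmetic, step −8.
Subsequence B is -28, -14, 0, 14, 28, 42, which is linear: a_n = -42 + 14·n.
Term 13 comes from subsequence A (its 7th entry): -37.
Position 14 falls in subsequence A as its term 8, giving -45.
Term 15 comes from subsequence A (its 9th entry): -53.
Position 16 → subsequence B, term 7 = 56.
Position 17 → subsequence B, term 8 = 70.
Position 18 falls in subsequence B as its term 9, giving 84.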